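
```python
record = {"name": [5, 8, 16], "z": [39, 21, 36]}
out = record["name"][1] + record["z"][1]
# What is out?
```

Trace:
`record = {"name": [5, 8, 16], "z": [39, 21, 36]}` → record = {'name': [5, 8, 16], 'z': [39, 21, 36]}
`out = record["name"][1] + record["z"][1]` → out = 29
So out = 29

Answer: 29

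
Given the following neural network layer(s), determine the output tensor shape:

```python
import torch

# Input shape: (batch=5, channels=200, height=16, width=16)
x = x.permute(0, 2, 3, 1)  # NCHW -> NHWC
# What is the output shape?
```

Input: (5, 200, 16, 16) -> Output: (5, 16, 16, 200)

Answer: (5, 16, 16, 200)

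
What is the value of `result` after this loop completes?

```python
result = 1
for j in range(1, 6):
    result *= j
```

5! = 120
`result` takes the values: 1 → 2 → 6 → 24 → 120

Answer: 120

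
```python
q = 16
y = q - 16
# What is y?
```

Trace:
`q = 16` → q = 16
`y = q - 16` → y = 0
So y = 0

Answer: 0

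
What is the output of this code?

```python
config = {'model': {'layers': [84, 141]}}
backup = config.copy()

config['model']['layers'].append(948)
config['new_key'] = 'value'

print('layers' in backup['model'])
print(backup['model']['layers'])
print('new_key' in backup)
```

Key concept: shallow copy gotcha with nested dict.
Step by step:
`config = {'model': {'layers': [84, 141]}}` → config = {'model': {'layers': [84, 141]}}
`backup = config.copy()` → backup = {'model': {'layers': [84, 141]}}
`config['model']['layers'].append(948)` → config = {'model': {'layers': [84, 141, 948]}}; backup = {'model': {'layers': [84, 141, 948]}}
`config['new_key'] = 'value'` → config = {'model': {'layers': [84, 141, 948]}, 'new_key': 'value'}
`print('layers' in backup['model'])` → prints True
`print(backup['model']['layers'])` → prints [84, 141, 948]
`print('new_key' in backup)` → prints False

Answer:
True
[84, 141, 948]
False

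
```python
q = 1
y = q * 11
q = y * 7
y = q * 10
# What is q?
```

Trace:
`q = 1` → q = 1
`y = q * 11` → y = 11
`q = y * 7` → q = 77
`y = q * 10` → y = 770
So q = 77

Answer: 77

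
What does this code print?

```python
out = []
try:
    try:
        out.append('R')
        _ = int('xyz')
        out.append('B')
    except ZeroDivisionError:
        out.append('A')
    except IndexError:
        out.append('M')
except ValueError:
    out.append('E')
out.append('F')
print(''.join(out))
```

Execution trace: 'R' (try body) → 'E' (outer except ValueError) → 'F' (after the try/except). Output: REF

Answer: REF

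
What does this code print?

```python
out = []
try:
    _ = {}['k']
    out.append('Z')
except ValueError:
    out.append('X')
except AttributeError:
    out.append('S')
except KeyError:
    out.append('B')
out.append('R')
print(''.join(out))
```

Execution trace: 'B' (except KeyError) → 'R' (after the try/except). Output: BR

Answer: BR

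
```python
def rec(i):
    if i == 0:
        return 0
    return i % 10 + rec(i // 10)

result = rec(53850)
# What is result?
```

Sum of digits of 53850: 0 + 5 + 8 + 3 + 5 = 21

Answer: 21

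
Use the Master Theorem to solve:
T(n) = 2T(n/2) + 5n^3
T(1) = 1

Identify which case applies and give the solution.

a=2, b=2, f(n)=5n^3. log_2(2) = 1. Since c=3 > 1 and the regularity condition holds (2(n/2)^3 = (2/2^3)n^3 with 2/2^3 < 1), Case 3 applies: T(n) = Θ(f(n)) = O(n^3).

Answer: O(n^3) - Case 3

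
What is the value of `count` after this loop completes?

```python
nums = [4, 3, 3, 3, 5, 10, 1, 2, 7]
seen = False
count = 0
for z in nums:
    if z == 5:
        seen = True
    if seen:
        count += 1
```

Count elements after first 5 in [4, 3, 3, 3, 5, 10, 1, 2, 7]
`count` takes the values: 0 → 1 → 2 → 3 → 4 → 5

Answer: 5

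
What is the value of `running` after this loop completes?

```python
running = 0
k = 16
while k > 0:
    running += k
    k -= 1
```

Sum 16 down to 1
`running` takes the values: 0 → 16 → 31 → 45 → 58 → 70 → 81 → 91 → 100 → 108 → 115 → 121 → 126 → 130 → 133 → 135 → 136

Answer: 136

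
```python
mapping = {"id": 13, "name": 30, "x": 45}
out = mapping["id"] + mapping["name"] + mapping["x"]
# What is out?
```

Trace:
`mapping = {"id": 13, "name": 30, "x": 45}` → mapping = {'id': 13, 'name': 30, 'x': 45}
`out = mapping["id"] + mapping["name"] + mapping["x"]` → out = 88
So out = 88

Answer: 88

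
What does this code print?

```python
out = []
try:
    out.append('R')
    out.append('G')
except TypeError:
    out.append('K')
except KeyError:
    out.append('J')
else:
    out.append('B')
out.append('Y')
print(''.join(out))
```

Execution trace: 'R' (try body) → 'G' (try body, no exception) → 'B' (else) → 'Y' (after the try/except). Output: RGBY

Answer: RGBY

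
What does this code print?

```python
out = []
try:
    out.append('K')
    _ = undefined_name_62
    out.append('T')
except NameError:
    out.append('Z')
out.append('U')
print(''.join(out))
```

Execution trace: 'K' (try body) → 'Z' (except NameError) → 'U' (after the try/except). Output: KZU

Answer: KZU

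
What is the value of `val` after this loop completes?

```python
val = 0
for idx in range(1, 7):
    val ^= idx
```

XOR of 1 to 6
`val` takes the values: 0 → 1 → 3 → 0 → 4 → 1 → 7

Answer: 7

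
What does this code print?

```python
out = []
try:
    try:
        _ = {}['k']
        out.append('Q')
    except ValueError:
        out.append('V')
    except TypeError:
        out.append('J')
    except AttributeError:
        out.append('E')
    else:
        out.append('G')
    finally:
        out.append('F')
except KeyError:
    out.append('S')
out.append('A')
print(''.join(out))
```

Execution trace: 'F' (finally) → 'S' (outer except KeyError) → 'A' (after the try/except). Output: FSA

Answer: FSA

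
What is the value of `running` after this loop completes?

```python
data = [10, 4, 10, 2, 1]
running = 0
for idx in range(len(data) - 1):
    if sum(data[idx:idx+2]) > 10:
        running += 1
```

Count windows with sum > 10
`running` takes the values: 0 → 1 → 2 → 3

Answer: 3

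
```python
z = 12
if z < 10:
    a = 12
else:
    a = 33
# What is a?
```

Trace:
`z = 12` → z = 12
`if z < 10: ...` → z < 10 is False, take else branch → a = 33
So a = 33

Answer: 33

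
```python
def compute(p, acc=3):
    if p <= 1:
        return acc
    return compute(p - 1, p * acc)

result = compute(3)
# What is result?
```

Accumulator trace (n, acc): (3, 3) -> (2, 9) -> (1, 18) -> return 18

Answer: 18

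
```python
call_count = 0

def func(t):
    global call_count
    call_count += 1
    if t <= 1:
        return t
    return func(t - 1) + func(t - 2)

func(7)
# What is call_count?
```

Calls(t) = 1 + Calls(t-1) + Calls(t-2); Calls(0)=Calls(1)=1. For t=7 this gives 41.

Answer: 41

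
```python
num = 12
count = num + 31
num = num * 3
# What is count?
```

Trace:
`num = 12` → num = 12
`count = num + 31` → count = 43
`num = num * 3` → num = 36
So count = 43

Answer: 43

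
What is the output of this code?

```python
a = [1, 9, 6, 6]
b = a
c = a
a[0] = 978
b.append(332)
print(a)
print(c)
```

Key concept: multiple aliases.
Step by step:
`a = [1, 9, 6, 6]` → a = [1, 9, 6, 6]
`b = a` → b = [1, 9, 6, 6] (same object as a)
`c = a` → c = [1, 9, 6, 6] (same object as a, b)
`a[0] = 978` → a = [978, 9, 6, 6] (same object as b, c); b = [978, 9, 6, 6] (same object as a, c); c = [978, 9, 6, 6] (same object as a, b)
`b.append(332)` → a = [978, 9, 6, 6, 332] (same object as b, c); b = [978, 9, 6, 6, 332] (same object as a, c); c = [978, 9, 6, 6, 332] (same object as a, b)
`print(a)` → prints [978, 9, 6, 6, 332]
`print(c)` → prints [978, 9, 6, 6, 332]

Answer:
[978, 9, 6, 6, 332]
[978, 9, 6, 6, 332]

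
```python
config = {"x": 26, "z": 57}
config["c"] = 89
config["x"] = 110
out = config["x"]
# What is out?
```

Trace:
`config = {"x": 26, "z": 57}` → config = {'x': 26, 'z': 57}
`config["c"] = 89` → config = {'x': 26, 'z': 57, 'c': 89}
`config["x"] = 110` → config = {'x': 110, 'z': 57, 'c': 89}
`out = config["x"]` → out = 110
So out = 110

Answer: 110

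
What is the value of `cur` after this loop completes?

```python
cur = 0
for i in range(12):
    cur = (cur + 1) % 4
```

Increment mod 4, 12 times = 0
`cur` takes the values: 0 → 1 → 2 → 3 → 0 → 1 → 2 → 3 → 0 → 1 → 2 → 3 → 0

Answer: 0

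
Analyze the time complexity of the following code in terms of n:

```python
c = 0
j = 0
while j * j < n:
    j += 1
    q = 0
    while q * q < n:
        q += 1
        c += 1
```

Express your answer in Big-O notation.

Each loop level contributes: √n × √n. Multiplying the contributions gives O(n).

Answer: O(n)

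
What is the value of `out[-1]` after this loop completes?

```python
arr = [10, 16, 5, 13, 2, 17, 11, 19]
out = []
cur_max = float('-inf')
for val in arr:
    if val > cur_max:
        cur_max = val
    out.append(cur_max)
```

Running max ends at 19
`out` takes the values: [] → [10] → [10, 16] → [10, 16, 16] → [10, 16, 16, 16] → [10, 16, 16, 16, 16] → [10, 16, 16, 16, 16, 17] → [10, 16, 16, 16, 16, 17, 17] → [10, 16, 16, 16, 16, 17, 17, 19]
So `out[-1]` = 19

Answer: 19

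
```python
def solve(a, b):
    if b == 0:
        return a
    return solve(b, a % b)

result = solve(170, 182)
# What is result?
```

solve(170, 182) -> solve(182, 170) -> solve(170, 12) -> solve(12, 2) -> solve(2, 0) -> 2

Answer: 2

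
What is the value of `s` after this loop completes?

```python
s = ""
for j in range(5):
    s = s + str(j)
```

Concatenate digits 0 to 4
`s` takes the values: "" → "0" → "01" → "012" → "0123" → "01234"

Answer: "01234"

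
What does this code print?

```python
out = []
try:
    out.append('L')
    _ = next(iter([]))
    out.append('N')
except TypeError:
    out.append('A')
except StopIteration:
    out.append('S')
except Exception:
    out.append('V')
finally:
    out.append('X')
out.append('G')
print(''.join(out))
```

Execution trace: 'L' (try body) → 'S' (except StopIteration) → 'X' (finally) → 'G' (after the try/except). Output: LSXG

Answer: LSXG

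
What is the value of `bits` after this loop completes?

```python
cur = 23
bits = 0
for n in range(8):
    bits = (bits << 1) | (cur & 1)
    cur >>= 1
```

Reverse lowest 8 bits of 23
`bits` takes the values: 0 → 1 → 3 → 7 → 14 → 29 → 58 → 116 → 232

Answer: 232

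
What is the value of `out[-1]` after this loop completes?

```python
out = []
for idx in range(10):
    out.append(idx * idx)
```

Last element of squares 0 to 9
`out` takes the values: [] → [0] → [0, 1] → [0, 1, 4] → [0, 1, 4, 9] → [0, 1, 4, 9, 16] → [0, 1, 4, 9, 16, 25] → [0, 1, 4, 9, 16, 25, 36] → [0, 1, 4, 9, 16, 25, 36, 49] → [0, 1, 4, 9, 16, 25, 36, 49, 64] → [0, 1, 4, 9, 16, 25, 36, 49, 64, 81]
So `out[-1]` = 81

Answer: 81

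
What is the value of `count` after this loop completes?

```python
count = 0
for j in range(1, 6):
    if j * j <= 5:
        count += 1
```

Count numbers where j² ≤ 5
`count` takes the values: 0 → 1 → 2

Answer: 2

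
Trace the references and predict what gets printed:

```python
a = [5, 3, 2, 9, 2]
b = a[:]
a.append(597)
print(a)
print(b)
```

Key concept: slice [:] creates copy.
Step by step:
`a = [5, 3, 2, 9, 2]` → a = [5, 3, 2, 9, 2]
`b = a[:]` → b = [5, 3, 2, 9, 2]
`a.append(597)` → a = [5, 3, 2, 9, 2, 597]
`print(a)` → prints [5, 3, 2, 9, 2, 597]
`print(b)` → prints [5, 3, 2, 9, 2]

Answer:
[5, 3, 2, 9, 2, 597]
[5, 3, 2, 9, 2]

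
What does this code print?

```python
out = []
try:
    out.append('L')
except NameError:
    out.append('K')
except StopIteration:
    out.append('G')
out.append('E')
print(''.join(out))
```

Execution trace: 'L' (try body, no exception) → 'E' (after the try/except). Output: LE

Answer: LE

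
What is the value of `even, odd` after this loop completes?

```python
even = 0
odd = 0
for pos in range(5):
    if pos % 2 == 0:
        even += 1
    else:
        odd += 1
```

Count evens and odds in range(5)
`even, odd` takes the values: (0, 0) → (1, 0) → (1, 1) → (2, 1) → (2, 2) → (3, 2)

Answer: 3, 2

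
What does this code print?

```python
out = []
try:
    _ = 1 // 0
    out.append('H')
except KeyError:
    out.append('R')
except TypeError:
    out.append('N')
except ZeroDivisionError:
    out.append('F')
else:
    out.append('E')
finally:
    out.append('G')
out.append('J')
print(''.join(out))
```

Execution trace: 'F' (except ZeroDivisionError) → 'G' (finally) → 'J' (after the try/except). Output: FGJ

Answer: FGJ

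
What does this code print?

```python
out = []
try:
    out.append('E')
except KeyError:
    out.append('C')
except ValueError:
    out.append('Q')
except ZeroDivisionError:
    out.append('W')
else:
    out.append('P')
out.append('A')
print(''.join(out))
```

Execution trace: 'E' (try body, no exception) → 'P' (else) → 'A' (after the try/except). Output: EPA

Answer: EPA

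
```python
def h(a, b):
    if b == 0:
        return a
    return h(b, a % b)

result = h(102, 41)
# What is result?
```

h(102, 41) -> h(41, 20) -> h(20, 1) -> h(1, 0) -> 1

Answer: 1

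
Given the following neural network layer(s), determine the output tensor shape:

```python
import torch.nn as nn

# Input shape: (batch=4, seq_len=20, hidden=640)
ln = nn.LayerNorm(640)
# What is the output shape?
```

Input: (4, 20, 640) -> Output: (4, 20, 640)

Answer: (4, 20, 640)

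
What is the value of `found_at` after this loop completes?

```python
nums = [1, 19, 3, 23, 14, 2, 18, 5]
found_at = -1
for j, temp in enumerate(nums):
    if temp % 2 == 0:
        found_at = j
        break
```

First even number index in [1, 19, 3, 23, 14, 2, 18, 5]
`found_at` takes the values: -1 → 4

Answer: 4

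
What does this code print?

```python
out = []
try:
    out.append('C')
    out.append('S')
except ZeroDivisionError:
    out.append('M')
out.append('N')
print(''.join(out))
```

Execution trace: 'C' (try body) → 'S' (try body, no exception) → 'N' (after the try/except). Output: CSN

Answer: CSN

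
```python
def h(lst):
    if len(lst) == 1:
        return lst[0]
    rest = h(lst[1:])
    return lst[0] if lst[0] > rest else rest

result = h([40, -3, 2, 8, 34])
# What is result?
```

Recursive max over [40, -3, 2, 8, 34] = 40

Answer: 40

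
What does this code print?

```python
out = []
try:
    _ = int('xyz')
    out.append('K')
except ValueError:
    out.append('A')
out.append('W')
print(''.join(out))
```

Execution trace: 'A' (except ValueError) → 'W' (after the try/except). Output: AW

Answer: AW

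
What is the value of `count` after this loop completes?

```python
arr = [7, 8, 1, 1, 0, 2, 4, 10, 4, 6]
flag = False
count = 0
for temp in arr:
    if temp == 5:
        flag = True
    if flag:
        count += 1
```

Count elements after first 5 in [7, 8, 1, 1, 0, 2, 4, 10, 4, 6]
`count` takes the values: 0

Answer: 0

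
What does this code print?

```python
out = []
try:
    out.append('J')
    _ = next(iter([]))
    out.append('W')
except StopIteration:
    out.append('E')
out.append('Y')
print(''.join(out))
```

Execution trace: 'J' (try body) → 'E' (except StopIteration) → 'Y' (after the try/except). Output: JEY

Answer: JEY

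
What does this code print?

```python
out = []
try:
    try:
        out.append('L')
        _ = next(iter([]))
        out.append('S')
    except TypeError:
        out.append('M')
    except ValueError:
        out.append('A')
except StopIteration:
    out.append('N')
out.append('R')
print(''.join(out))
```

Execution trace: 'L' (try body) → 'N' (outer except StopIteration) → 'R' (after the try/except). Output: LNR

Answer: LNR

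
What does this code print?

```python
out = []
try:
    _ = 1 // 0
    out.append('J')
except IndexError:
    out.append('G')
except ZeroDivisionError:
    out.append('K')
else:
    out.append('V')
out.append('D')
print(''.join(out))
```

Execution trace: 'K' (except ZeroDivisionError) → 'D' (after the try/except). Output: KD

Answer: KD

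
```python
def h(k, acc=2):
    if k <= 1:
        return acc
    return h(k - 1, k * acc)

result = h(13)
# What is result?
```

Accumulator trace (n, acc): (13, 2) -> (12, 26) -> (11, 312) -> (10, 3432) -> (9, 34320) -> (8, 308880) -> (7, 2471040) -> (6, 17297280) -> (5, 103783680) -> (4, 518918400) -> (3, 2075673600) -> (2, 6227020800) -> (1, 12454041600) -> return 12454041600

Answer: 12454041600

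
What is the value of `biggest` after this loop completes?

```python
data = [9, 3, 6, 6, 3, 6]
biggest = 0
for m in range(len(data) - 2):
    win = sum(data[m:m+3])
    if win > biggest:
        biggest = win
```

Max sum of 3-element window in [9, 3, 6, 6, 3, 6]
`biggest` takes the values: 0 → 18

Answer: 18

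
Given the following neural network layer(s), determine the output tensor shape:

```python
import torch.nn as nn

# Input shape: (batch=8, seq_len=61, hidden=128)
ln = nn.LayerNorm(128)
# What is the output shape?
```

Input: (8, 61, 128) -> Output: (8, 61, 128)

Answer: (8, 61, 128)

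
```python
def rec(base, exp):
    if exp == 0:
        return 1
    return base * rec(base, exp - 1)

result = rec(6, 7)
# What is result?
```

rec(6, 7) = 6 * 6 * 6 * 6 * 6 * 6 * 6 = 279936

Answer: 279936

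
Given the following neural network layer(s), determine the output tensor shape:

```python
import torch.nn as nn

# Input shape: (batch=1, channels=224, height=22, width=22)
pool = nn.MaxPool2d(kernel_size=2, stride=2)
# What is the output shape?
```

Input: (1, 224, 22, 22) -> Output: (1, 224, 11, 11)

Answer: (1, 224, 11, 11)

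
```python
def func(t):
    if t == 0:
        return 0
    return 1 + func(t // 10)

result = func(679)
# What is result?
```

Count of digits of 679: 3

Answer: 3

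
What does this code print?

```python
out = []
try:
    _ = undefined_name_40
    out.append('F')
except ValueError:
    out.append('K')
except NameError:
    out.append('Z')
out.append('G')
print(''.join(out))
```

Execution trace: 'Z' (except NameError) → 'G' (after the try/except). Output: ZG

Answer: ZG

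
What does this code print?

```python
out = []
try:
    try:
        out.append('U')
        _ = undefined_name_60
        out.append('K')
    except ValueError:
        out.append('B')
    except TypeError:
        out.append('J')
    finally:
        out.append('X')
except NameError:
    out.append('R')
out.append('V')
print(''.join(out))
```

Execution trace: 'U' (try body) → 'X' (finally) → 'R' (outer except NameError) → 'V' (after the try/except). Output: UXRV

Answer: UXRV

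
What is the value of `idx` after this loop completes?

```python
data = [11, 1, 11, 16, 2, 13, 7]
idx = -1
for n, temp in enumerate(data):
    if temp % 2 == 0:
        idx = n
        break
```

First even number index in [11, 1, 11, 16, 2, 13, 7]
`idx` takes the values: -1 → 3

Answer: 3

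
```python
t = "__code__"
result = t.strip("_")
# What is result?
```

Trace:
`t = "__code__"` → t = '__code__'
`result = t.strip("_")` → result = 'code'
So result = 'code'

Answer: 'code'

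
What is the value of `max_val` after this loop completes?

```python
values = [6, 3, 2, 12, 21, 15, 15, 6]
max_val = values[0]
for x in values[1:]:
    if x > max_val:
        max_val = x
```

Maximum of [6, 3, 2, 12, 21, 15, 15, 6]
`max_val` takes the values: 6 → 12 → 21

Answer: 21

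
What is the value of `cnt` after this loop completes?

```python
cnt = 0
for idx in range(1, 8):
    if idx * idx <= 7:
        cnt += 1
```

Count numbers where idx² ≤ 7
`cnt` takes the values: 0 → 1 → 2

Answer: 2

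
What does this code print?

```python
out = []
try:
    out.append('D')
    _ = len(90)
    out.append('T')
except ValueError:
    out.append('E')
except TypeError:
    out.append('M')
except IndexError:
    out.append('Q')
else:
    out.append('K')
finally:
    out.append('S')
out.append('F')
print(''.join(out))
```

Execution trace: 'D' (try body) → 'M' (except TypeError) → 'S' (finally) → 'F' (after the try/except). Output: DMSF

Answer: DMSF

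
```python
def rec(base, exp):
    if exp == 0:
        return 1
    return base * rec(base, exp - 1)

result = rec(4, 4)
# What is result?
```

rec(4, 4) = 4 * 4 * 4 * 4 = 256

Answer: 256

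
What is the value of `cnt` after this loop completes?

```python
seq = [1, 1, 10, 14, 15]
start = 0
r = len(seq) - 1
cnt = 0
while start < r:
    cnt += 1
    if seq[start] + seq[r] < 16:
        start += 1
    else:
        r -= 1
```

Steps to find pair summing to 16
`cnt` takes the values: 0 → 1 → 2 → 3 → 4

Answer: 4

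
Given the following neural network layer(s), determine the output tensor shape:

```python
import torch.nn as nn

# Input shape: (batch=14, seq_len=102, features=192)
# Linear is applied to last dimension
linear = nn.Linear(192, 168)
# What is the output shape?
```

Input: (14, 102, 192) -> Output: (14, 102, 168)

Answer: (14, 102, 168)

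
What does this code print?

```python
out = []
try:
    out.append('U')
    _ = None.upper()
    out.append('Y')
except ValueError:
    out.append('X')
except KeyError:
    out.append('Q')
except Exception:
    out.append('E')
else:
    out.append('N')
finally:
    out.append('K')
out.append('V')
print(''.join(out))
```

Execution trace: 'U' (try body) → 'E' (except Exception) → 'K' (finally) → 'V' (after the try/except). Output: UEKV

Answer: UEKV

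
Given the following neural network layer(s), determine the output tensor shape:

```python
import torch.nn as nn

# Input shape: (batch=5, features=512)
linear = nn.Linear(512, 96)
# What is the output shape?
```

Input: (5, 512) -> Output: (5, 96)

Answer: (5, 96)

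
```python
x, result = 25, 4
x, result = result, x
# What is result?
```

Trace:
`x, result = 25, 4` → x = 25; result = 4
`x, result = result, x` → x = 4; result = 25
So result = 25

Answer: 25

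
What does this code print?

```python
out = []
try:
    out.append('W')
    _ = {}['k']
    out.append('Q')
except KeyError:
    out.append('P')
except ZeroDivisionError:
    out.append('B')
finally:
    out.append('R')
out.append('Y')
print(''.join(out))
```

Execution trace: 'W' (try body) → 'P' (except KeyError) → 'R' (finally) → 'Y' (after the try/except). Output: WPRY

Answer: WPRY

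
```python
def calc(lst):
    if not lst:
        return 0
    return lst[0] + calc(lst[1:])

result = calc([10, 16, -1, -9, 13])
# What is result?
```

10 + 16 + (-1) + (-9) + 13 + 0 = 29

Answer: 29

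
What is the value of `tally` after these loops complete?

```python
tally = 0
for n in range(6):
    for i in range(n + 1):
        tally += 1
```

Triangle: 1 + 2 + ... + 6
`tally` takes the values: 0 → 1 → 2 → 3 → 4 → 5 → 6 → 7 → 8 → 9 → 10 → 11 → 12 → 13 → 14 → 15 → 16 → 17 → 18 → 19 → 20 → 21

Answer: 21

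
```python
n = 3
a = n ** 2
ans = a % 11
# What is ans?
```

Trace:
`n = 3` → n = 3
`a = n ** 2` → a = 9
`ans = a % 11` → ans = 9
So ans = 9

Answer: 9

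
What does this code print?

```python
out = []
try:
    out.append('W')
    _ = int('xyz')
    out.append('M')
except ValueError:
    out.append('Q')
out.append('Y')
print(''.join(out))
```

Execution trace: 'W' (try body) → 'Q' (except ValueError) → 'Y' (after the try/except). Output: WQY

Answer: WQY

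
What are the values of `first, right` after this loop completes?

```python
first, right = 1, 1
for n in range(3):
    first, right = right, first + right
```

Fibonacci: after 3 iterations
`first, right` takes the values: (1, 1) → (1, 2) → (2, 3) → (3, 5)

Answer: 3, 5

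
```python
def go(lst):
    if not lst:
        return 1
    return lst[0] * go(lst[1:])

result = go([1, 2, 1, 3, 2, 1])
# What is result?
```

Product over [1, 2, 1, 3, 2, 1] = 1 * 2 * 1 * 3 * 2 * 1 = 12

Answer: 12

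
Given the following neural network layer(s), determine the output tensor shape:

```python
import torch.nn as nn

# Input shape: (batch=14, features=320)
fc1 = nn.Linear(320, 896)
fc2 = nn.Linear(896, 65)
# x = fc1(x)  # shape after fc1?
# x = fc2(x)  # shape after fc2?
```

Input: (14, 320) -> after fc1: (14, 896) -> Output: (14, 65)

Answer: (14, 65)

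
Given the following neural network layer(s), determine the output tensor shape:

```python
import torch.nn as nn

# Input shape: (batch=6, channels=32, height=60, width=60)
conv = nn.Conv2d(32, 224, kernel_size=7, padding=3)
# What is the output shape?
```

Input: (6, 32, 60, 60) -> Output: (6, 224, 60, 60)

Answer: (6, 224, 60, 60)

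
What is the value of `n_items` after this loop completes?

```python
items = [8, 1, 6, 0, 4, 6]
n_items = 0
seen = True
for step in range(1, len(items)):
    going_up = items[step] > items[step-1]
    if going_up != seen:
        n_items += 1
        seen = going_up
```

Count direction changes in [8, 1, 6, 0, 4, 6]
`n_items` takes the values: 0 → 1 → 2 → 3 → 4

Answer: 4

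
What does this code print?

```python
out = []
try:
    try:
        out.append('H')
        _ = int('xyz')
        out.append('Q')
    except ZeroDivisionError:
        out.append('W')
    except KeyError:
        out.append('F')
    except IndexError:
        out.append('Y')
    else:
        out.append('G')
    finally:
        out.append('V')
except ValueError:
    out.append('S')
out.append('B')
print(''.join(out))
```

Execution trace: 'H' (try body) → 'V' (finally) → 'S' (outer except ValueError) → 'B' (after the try/except). Output: HVSB

Answer: HVSB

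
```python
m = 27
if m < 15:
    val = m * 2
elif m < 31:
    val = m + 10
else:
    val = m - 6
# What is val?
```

Trace:
`m = 27` → m = 27
`if m < 15: ...` → m < 15 is False, m < 31 is True → val = 37
So val = 37

Answer: 37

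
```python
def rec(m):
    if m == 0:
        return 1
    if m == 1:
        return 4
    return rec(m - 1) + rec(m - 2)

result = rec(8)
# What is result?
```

Build up from base cases: rec(0)=1, rec(1)=4, rec(2)=5, rec(3)=9, rec(4)=14, rec(5)=23, rec(6)=37, ..., rec(8)=97

Answer: 97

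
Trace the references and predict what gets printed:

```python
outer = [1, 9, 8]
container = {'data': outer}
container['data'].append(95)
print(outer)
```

Key concept: dict holds reference to list.
Step by step:
`outer = [1, 9, 8]` → outer = [1, 9, 8]
`container = {'data': outer}` → container = {'data': [1, 9, 8]}
`container['data'].append(95)` → outer = [1, 9, 8, 95]; container = {'data': [1, 9, 8, 95]}
`print(outer)` → prints [1, 9, 8, 95]

Answer: [1, 9, 8, 95]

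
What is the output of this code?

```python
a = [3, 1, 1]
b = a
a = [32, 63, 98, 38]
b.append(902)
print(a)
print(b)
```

Key concept: rebinding vs mutation: a is rebound to a new list, b still points at the original.
Step by step:
`a = [3, 1, 1]` → a = [3, 1, 1]
`b = a` → b = [3, 1, 1] (same object as a)
`a = [32, 63, 98, 38]` → a = [32, 63, 98, 38]
`b.append(902)` → b = [3, 1, 1, 902]
`print(a)` → prints [32, 63, 98, 38]
`print(b)` → prints [3, 1, 1, 902]

Answer:
[32, 63, 98, 38]
[3, 1, 1, 902]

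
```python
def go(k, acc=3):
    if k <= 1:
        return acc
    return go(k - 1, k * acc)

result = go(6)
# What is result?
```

Accumulator trace (n, acc): (6, 3) -> (5, 18) -> (4, 90) -> (3, 360) -> (2, 1080) -> (1, 2160) -> return 2160

Answer: 2160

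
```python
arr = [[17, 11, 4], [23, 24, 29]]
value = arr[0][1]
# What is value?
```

Trace:
`arr = [[17, 11, 4], [23, 24, 29]]` → arr = [[17, 11, 4], [23, 24, 29]]
`value = arr[0][1]` → value = 11
So value = 11

Answer: 11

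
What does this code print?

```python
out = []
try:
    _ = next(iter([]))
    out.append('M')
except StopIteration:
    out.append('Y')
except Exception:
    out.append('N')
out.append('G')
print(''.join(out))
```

Execution trace: 'Y' (except StopIteration) → 'G' (after the try/except). Output: YG

Answer: YG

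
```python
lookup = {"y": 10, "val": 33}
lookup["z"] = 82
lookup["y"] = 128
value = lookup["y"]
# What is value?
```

Trace:
`lookup = {"y": 10, "val": 33}` → lookup = {'y': 10, 'val': 33}
`lookup["z"] = 82` → lookup = {'y': 10, 'val': 33, 'z': 82}
`lookup["y"] = 128` → lookup = {'y': 128, 'val': 33, 'z': 82}
`value = lookup["y"]` → value = 128
So value = 128

Answer: 128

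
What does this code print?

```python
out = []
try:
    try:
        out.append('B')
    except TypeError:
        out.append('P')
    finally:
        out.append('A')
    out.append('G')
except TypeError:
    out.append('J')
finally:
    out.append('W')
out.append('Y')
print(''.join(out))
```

Execution trace: 'B' (inner try body, no exception) → 'A' (inner finally) → 'G' (try body, no exception) → 'W' (finally) → 'Y' (after the try/except). Output: BAGWY

Answer: BAGWY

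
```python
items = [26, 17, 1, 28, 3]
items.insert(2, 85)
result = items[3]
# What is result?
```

Trace:
`items = [26, 17, 1, 28, 3]` → items = [26, 17, 1, 28, 3]
`items.insert(2, 85)` → items = [26, 17, 85, 1, 28, 3]
`result = items[3]` → result = 1
So result = 1

Answer: 1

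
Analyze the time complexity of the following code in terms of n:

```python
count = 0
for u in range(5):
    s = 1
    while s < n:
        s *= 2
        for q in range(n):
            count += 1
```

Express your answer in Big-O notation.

Each loop level contributes: 1 × log n × n. Multiplying the contributions gives O(n log n).

Answer: O(n log n)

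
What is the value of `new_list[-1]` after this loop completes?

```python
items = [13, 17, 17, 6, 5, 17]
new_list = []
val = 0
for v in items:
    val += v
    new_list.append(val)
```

Cumulative sum ends at 75
`new_list` takes the values: [] → [13] → [13, 30] → [13, 30, 47] → [13, 30, 47, 53] → [13, 30, 47, 53, 58] → [13, 30, 47, 53, 58, 75]
So `new_list[-1]` = 75

Answer: 75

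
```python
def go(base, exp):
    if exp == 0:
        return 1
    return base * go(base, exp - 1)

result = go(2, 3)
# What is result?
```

go(2, 3) = 2 * 2 * 2 = 8

Answer: 8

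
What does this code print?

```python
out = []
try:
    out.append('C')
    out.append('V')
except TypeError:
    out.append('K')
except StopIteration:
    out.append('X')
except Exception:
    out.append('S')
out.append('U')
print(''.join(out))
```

Execution trace: 'C' (try body) → 'V' (try body, no exception) → 'U' (after the try/except). Output: CVU

Answer: CVU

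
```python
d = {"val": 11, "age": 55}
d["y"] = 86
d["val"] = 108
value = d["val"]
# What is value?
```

Trace:
`d = {"val": 11, "age": 55}` → d = {'val': 11, 'age': 55}
`d["y"] = 86` → d = {'val': 11, 'age': 55, 'y': 86}
`d["val"] = 108` → d = {'val': 108, 'age': 55, 'y': 86}
`value = d["val"]` → value = 108
So value = 108

Answer: 108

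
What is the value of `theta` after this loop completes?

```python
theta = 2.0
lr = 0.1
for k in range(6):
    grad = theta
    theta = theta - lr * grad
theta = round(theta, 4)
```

Gradient descent: w = 2.0 * (1 - 0.1)^6
`theta` takes the values: 2.0 → 1.8 → 1.62 → 1.458 → 1.3122 → 1.18098 → 1.062882 → 1.0629

Answer: 1.0629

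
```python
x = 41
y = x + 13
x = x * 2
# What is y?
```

Trace:
`x = 41` → x = 41
`y = x + 13` → y = 54
`x = x * 2` → x = 82
So y = 54

Answer: 54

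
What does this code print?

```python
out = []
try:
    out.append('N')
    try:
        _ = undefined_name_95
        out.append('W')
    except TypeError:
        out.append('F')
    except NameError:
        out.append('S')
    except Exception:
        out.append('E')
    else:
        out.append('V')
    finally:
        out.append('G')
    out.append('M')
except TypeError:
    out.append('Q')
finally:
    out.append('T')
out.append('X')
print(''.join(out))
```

Execution trace: 'N' (try body) → 'S' (inner except NameError) → 'G' (inner finally) → 'M' (try body, no exception) → 'T' (finally) → 'X' (after the try/except). Output: NSGMTX

Answer: NSGMTX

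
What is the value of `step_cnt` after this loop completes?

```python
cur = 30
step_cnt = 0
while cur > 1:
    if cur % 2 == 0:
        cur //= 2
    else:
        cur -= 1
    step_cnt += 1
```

Steps to reduce 30 to 1
`step_cnt` takes the values: 0 → 1 → 2 → 3 → 4 → 5 → 6 → 7

Answer: 7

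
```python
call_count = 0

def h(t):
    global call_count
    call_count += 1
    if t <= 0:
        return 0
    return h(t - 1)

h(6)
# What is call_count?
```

Linear recursion stepping by 1: 7 calls from t=6 down to ≤0.

Answer: 7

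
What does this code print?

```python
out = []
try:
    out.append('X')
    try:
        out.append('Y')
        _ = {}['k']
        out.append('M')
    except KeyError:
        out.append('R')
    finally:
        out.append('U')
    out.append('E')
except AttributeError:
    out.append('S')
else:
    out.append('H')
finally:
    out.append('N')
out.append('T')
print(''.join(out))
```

Execution trace: 'X' (try body) → 'Y' (inner try body) → 'R' (inner except KeyError) → 'U' (inner finally) → 'E' (try body, no exception) → 'H' (else) → 'N' (finally) → 'T' (after the try/except). Output: XYRUEHNT

Answer: XYRUEHNT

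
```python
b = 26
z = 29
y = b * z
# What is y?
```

Trace:
`b = 26` → b = 26
`z = 29` → z = 29
`y = b * z` → y = 754
So y = 754

Answer: 754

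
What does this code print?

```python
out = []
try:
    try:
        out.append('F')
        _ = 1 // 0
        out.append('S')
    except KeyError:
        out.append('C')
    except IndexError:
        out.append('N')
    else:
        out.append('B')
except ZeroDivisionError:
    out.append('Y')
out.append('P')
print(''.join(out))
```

Execution trace: 'F' (try body) → 'Y' (outer except ZeroDivisionError) → 'P' (after the try/except). Output: FYP

Answer: FYP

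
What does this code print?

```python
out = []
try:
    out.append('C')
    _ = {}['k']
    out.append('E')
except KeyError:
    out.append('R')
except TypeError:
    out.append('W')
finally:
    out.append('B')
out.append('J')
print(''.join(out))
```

Execution trace: 'C' (try body) → 'R' (except KeyError) → 'B' (finally) → 'J' (after the try/except). Output: CRBJ

Answer: CRBJ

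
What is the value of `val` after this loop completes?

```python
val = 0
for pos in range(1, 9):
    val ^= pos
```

XOR of 1 to 8
`val` takes the values: 0 → 1 → 3 → 0 → 4 → 1 → 7 → 0 → 8

Answer: 8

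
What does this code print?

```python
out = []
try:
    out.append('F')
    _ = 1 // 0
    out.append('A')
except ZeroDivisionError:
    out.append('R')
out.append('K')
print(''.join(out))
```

Execution trace: 'F' (try body) → 'R' (except ZeroDivisionError) → 'K' (after the try/except). Output: FRK

Answer: FRK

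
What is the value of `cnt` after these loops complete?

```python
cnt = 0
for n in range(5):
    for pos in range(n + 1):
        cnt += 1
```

Triangle: 1 + 2 + ... + 5
`cnt` takes the values: 0 → 1 → 2 → 3 → 4 → 5 → 6 → 7 → 8 → 9 → 10 → 11 → 12 → 13 → 14 → 15

Answer: 15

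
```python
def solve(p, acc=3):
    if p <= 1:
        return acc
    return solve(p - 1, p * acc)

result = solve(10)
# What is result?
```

Accumulator trace (n, acc): (10, 3) -> (9, 30) -> (8, 270) -> (7, 2160) -> (6, 15120) -> (5, 90720) -> (4, 453600) -> (3, 1814400) -> (2, 5443200) -> (1, 10886400) -> return 10886400

Answer: 10886400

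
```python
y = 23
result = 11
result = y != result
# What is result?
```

Trace:
`y = 23` → y = 23
`result = 11` → result = 11
`result = y != result` → result = True
So result = True

Answer: True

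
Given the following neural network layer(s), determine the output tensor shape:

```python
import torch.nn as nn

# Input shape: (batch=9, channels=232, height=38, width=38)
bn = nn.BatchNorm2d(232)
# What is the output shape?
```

Input: (9, 232, 38, 38) -> Output: (9, 232, 38, 38)

Answer: (9, 232, 38, 38)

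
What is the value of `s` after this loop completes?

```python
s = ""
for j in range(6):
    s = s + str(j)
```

Concatenate digits 0 to 5
`s` takes the values: "" → "0" → "01" → "012" → "0123" → "01234" → "012345"

Answer: "012345"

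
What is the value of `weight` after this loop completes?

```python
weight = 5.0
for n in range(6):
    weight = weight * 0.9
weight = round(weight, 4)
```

Exponential decay: 5.0 * 0.9^6
`weight` takes the values: 5.0 → 4.5 → 4.05 → 3.645 → 3.2805 → 2.95245 → 2.657205 → 2.6572

Answer: 2.6572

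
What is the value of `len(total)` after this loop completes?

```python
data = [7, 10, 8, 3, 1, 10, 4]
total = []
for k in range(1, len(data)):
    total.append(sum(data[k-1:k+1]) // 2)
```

Number of 2-element averages
`total` takes the values: [] → [8] → [8, 9] → [8, 9, 5] → [8, 9, 5, 2] → [8, 9, 5, 2, 5] → [8, 9, 5, 2, 5, 7]
So `len(total)` = 6

Answer: 6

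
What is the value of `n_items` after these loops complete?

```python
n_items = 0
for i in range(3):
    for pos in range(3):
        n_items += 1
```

3 * 3 = 9
`n_items` takes the values: 0 → 1 → 2 → 3 → 4 → 5 → 6 → 7 → 8 → 9

Answer: 9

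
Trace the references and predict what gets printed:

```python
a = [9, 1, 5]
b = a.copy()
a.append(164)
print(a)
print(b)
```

Key concept: list.copy() creates independent copy.
Step by step:
`a = [9, 1, 5]` → a = [9, 1, 5]
`b = a.copy()` → b = [9, 1, 5]
`a.append(164)` → a = [9, 1, 5, 164]
`print(a)` → prints [9, 1, 5, 164]
`print(b)` → prints [9, 1, 5]

Answer:
[9, 1, 5, 164]
[9, 1, 5]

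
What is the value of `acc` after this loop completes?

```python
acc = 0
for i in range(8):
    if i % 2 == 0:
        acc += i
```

Sum of even numbers 0 to 7
`acc` takes the values: 0 → 2 → 6 → 12

Answer: 12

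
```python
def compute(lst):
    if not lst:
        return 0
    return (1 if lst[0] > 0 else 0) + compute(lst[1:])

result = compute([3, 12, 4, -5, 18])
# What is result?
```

Count of positive elements in [3, 12, 4, -5, 18] = 4

Answer: 4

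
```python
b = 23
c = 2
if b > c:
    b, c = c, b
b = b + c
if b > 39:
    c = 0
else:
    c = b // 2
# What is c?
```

Trace:
`b = 23` → b = 23
`c = 2` → c = 2
`if b > c: ...` → b > c is True → b = 2; c = 23
`b = b + c` → b = 25
`if b > 39: ...` → b > 39 is False, take else branch → c = 12
So c = 12

Answer: 12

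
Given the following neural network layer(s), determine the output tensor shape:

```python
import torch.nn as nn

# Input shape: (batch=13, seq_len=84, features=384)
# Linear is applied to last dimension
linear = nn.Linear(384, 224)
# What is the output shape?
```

Input: (13, 84, 384) -> Output: (13, 84, 224)

Answer: (13, 84, 224)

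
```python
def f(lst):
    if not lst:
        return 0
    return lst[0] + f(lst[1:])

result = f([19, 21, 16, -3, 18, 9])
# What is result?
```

19 + 21 + 16 + (-3) + 18 + 9 + 0 = 80

Answer: 80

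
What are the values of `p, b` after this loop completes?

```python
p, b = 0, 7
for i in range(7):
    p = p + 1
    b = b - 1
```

p goes 0→7, b goes 7→0
`p, b` takes the values: (0, 7) → (1, 7) → (1, 6) → (2, 6) → (2, 5) → (3, 5) → (3, 4) → (4, 4) → (4, 3) → (5, 3) → (5, 2) → (6, 2) → (6, 1) → (7, 1) → (7, 0)

Answer: 7, 0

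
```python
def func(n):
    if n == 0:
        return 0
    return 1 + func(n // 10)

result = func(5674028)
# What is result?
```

Count of digits of 5674028: 7

Answer: 7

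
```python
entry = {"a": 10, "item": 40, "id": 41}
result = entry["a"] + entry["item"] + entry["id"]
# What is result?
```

Trace:
`entry = {"a": 10, "item": 40, "id": 41}` → entry = {'a': 10, 'item': 40, 'id': 41}
`result = entry["a"] + entry["item"] + entry["id"]` → result = 91
So result = 91

Answer: 91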